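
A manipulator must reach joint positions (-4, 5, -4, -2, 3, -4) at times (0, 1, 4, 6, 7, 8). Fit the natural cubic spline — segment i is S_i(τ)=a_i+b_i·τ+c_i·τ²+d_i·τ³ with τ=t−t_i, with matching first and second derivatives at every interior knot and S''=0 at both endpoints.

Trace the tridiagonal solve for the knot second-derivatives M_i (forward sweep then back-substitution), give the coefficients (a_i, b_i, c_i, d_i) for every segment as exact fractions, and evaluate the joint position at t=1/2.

Δ: Δ0=9, Δ1=-3, Δ2=1, Δ3=5, Δ4=-7
row 1: diag=8, rhs=-72; c'=3/8, d'=-9
row 2: denom=10−3·3/8=71/8; d'=(24−3·-9)/(71/8)=408/71
row 3: denom=6−2·16/71=394/71; d'=(24−2·408/71)/(394/71)=444/197
row 4: denom=4−1·71/394=1505/394; d'=(-72−1·444/197)/(1505/394)=-29256/1505
back: M4=-29256/1505
back: M3=444/197−71/394·-29256/1505=8664/1505
back: M2=408/71−16/71·8664/1505=6696/1505
back: M1=-9−3/8·6696/1505=-16056/1505
M: M0=0, M1=-16056/1505, M2=6696/1505, M3=8664/1505, M4=-29256/1505, M5=0
seg 0: a=-4, c=M0/2=0, d=(M1−M0)/(6·1)=-2676/1505, b=Δ0−h0·(2M0+M1)/6=16221/1505
seg 1: a=5, c=M1/2=-8028/1505, d=(M2−M1)/(6·3)=1264/1505, b=Δ1−h1·(2M1+M2)/6=8193/1505
seg 2: a=-4, c=M2/2=3348/1505, d=(M3−M2)/(6·2)=164/1505, b=Δ2−h2·(2M2+M3)/6=-5847/1505
seg 3: a=-2, c=M3/2=4332/1505, d=(M4−M3)/(6·1)=-1264/301, b=Δ3−h3·(2M3+M4)/6=1359/215
seg 4: a=3, c=M4/2=-14628/1505, d=(M5−M4)/(6·1)=4876/1505, b=Δ4−h4·(2M4+M5)/6=-783/1505
t_q=1/2 → seg 0, τ=1/2; S=-4+16221/1505·τ+0·τ²+-2676/1505·τ³=1756/1505

  seg 0: a=-4 b=16221/1505 c=0 d=-2676/1505
  seg 1: a=5 b=8193/1505 c=-8028/1505 d=1264/1505
  seg 2: a=-4 b=-5847/1505 c=3348/1505 d=164/1505
  seg 3: a=-2 b=1359/215 c=4332/1505 d=-1264/301
  seg 4: a=3 b=-783/1505 c=-14628/1505 d=4876/1505
S(1/2) = 1756/1505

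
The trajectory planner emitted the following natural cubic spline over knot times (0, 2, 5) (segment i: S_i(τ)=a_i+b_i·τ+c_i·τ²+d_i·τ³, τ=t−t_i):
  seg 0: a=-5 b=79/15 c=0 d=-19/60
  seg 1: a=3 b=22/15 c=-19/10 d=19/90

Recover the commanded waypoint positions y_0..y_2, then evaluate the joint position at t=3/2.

y_0=-5 y_1=3 y_2=-4
S(3/2) = 293/160

y_0 = S_0(0) = a_0 = -5
y_1 = S_1(0) = a_1 = 3
y_2 = S_1(3) = -4
t_q=3/2 is in segment 0 (τ=3/2); S_0(τ)=293/160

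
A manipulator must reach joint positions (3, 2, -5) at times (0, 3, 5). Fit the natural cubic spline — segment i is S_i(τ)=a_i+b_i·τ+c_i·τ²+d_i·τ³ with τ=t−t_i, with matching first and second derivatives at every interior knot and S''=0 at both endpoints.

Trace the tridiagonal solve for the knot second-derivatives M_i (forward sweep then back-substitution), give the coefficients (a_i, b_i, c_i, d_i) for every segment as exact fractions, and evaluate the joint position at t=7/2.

  seg 0: a=3 b=37/60 c=0 d=-19/180
  seg 1: a=2 b=-67/30 c=-19/20 d=19/120
S(7/2) = 213/320

Δ: Δ0=-1/3, Δ1=-7/2
row 1: diag=10, rhs=-19; c'=1/5, d'=-19/10
back: M1=-19/10
M: M0=0, M1=-19/10, M2=0
seg 0: a=3, c=M0/2=0, d=(M1−M0)/(6·3)=-19/180, b=Δ0−h0·(2M0+M1)/6=37/60
seg 1: a=2, c=M1/2=-19/20, d=(M2−M1)/(6·2)=19/120, b=Δ1−h1·(2M1+M2)/6=-67/30
t_q=7/2 → seg 1, τ=1/2; S=2+-67/30·τ+-19/20·τ²+19/120·τ³=213/320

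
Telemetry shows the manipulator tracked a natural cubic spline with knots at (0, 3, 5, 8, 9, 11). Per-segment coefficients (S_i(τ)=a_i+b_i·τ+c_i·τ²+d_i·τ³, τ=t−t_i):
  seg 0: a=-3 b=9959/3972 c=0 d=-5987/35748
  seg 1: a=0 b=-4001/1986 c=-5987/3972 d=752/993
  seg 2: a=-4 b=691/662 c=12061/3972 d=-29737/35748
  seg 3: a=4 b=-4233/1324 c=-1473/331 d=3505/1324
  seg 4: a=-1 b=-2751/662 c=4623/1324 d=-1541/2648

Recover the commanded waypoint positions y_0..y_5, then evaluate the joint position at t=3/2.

y_0=-3 y_1=0 y_2=-4 y_3=4 y_4=-1 y_5=0
S(3/2) = 2073/10592

y_0 = S_0(0) = a_0 = -3
y_1 = S_1(0) = a_1 = 0
y_2 = S_2(0) = a_2 = -4
y_3 = S_3(0) = a_3 = 4
y_4 = S_4(0) = a_4 = -1
y_5 = S_4(2) = 0
t_q=3/2 is in segment 0 (τ=3/2); S_0(τ)=2073/10592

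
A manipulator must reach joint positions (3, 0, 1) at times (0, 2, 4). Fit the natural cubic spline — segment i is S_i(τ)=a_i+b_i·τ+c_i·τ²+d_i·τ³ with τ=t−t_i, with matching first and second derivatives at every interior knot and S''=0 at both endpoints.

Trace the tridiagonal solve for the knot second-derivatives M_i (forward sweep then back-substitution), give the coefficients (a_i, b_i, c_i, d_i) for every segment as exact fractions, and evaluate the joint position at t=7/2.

  seg 0: a=3 b=-2 c=0 d=1/8
  seg 1: a=0 b=-1/2 c=3/4 d=-1/8
S(7/2) = 33/64

Δ: Δ0=-3/2, Δ1=1/2
row 1: diag=8, rhs=12; c'=1/4, d'=3/2
back: M1=3/2
M: M0=0, M1=3/2, M2=0
seg 0: a=3, c=M0/2=0, d=(M1−M0)/(6·2)=1/8, b=Δ0−h0·(2M0+M1)/6=-2
seg 1: a=0, c=M1/2=3/4, d=(M2−M1)/(6·2)=-1/8, b=Δ1−h1·(2M1+M2)/6=-1/2
t_q=7/2 → seg 1, τ=3/2; S=0+-1/2·τ+3/4·τ²+-1/8·τ³=33/64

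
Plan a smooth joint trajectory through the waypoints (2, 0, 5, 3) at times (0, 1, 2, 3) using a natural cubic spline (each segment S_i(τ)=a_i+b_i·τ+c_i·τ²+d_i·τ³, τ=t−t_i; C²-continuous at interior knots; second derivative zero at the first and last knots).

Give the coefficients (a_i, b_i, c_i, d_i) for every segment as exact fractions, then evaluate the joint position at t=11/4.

  seg 0: a=2 b=-13/3 c=0 d=7/3
  seg 1: a=0 b=8/3 c=7 d=-14/3
  seg 2: a=5 b=8/3 c=-7 d=7/3
S(11/4) = 259/64

Δ: Δ0=-2, Δ1=5, Δ2=-2
row 1: diag=4, rhs=42; c'=1/4, d'=21/2
row 2: denom=4−1·1/4=15/4; d'=(-42−1·21/2)/(15/4)=-14
back: M2=-14
back: M1=21/2−1/4·-14=14
M: M0=0, M1=14, M2=-14, M3=0
seg 0: a=2, c=M0/2=0, d=(M1−M0)/(6·1)=7/3, b=Δ0−h0·(2M0+M1)/6=-13/3
seg 1: a=0, c=M1/2=7, d=(M2−M1)/(6·1)=-14/3, b=Δ1−h1·(2M1+M2)/6=8/3
seg 2: a=5, c=M2/2=-7, d=(M3−M2)/(6·1)=7/3, b=Δ2−h2·(2M2+M3)/6=8/3
t_q=11/4 → seg 2, τ=3/4; S=5+8/3·τ+-7·τ²+7/3·τ³=259/64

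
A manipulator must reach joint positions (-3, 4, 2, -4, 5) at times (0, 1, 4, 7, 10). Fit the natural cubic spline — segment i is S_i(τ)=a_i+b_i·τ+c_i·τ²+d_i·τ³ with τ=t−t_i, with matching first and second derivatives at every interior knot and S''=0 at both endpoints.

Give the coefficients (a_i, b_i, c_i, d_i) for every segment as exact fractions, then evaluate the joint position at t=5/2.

  seg 0: a=-3 b=1291/162 c=0 d=-157/162
  seg 1: a=4 b=410/81 c=-157/54 d=485/1458
  seg 2: a=2 b=-551/162 c=7/81 d=185/1458
  seg 3: a=-4 b=44/81 c=199/162 d=-199/1458
S(5/2) = 889/144

Δ: Δ0=7, Δ1=-2/3, Δ2=-2, Δ3=3
row 1: diag=8, rhs=-46; c'=3/8, d'=-23/4
row 2: denom=12−3·3/8=87/8; d'=(-8−3·-23/4)/(87/8)=74/87
row 3: denom=12−3·8/29=324/29; d'=(30−3·74/87)/(324/29)=199/81
back: M3=199/81
back: M2=74/87−8/29·199/81=14/81
back: M1=-23/4−3/8·14/81=-157/27
M: M0=0, M1=-157/27, M2=14/81, M3=199/81, M4=0
seg 0: a=-3, c=M0/2=0, d=(M1−M0)/(6·1)=-157/162, b=Δ0−h0·(2M0+M1)/6=1291/162
seg 1: a=4, c=M1/2=-157/54, d=(M2−M1)/(6·3)=485/1458, b=Δ1−h1·(2M1+M2)/6=410/81
seg 2: a=2, c=M2/2=7/81, d=(M3−M2)/(6·3)=185/1458, b=Δ2−h2·(2M2+M3)/6=-551/162
seg 3: a=-4, c=M3/2=199/162, d=(M4−M3)/(6·3)=-199/1458, b=Δ3−h3·(2M3+M4)/6=44/81
t_q=5/2 → seg 1, τ=3/2; S=4+410/81·τ+-157/54·τ²+485/1458·τ³=889/144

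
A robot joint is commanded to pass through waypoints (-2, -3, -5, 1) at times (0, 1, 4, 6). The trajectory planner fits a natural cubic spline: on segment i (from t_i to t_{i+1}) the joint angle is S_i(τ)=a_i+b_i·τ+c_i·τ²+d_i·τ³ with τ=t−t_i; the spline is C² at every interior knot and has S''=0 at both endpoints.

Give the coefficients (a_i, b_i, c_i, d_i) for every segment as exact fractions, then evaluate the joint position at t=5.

Δ: Δ0=-1, Δ1=-2/3, Δ2=3
row 1: diag=8, rhs=2; c'=3/8, d'=1/4
row 2: denom=10−3·3/8=71/8; d'=(22−3·1/4)/(71/8)=170/71
back: M2=170/71
back: M1=1/4−3/8·170/71=-46/71
M: M0=0, M1=-46/71, M2=170/71, M3=0
seg 0: a=-2, c=M0/2=0, d=(M1−M0)/(6·1)=-23/213, b=Δ0−h0·(2M0+M1)/6=-190/213
seg 1: a=-3, c=M1/2=-23/71, d=(M2−M1)/(6·3)=12/71, b=Δ1−h1·(2M1+M2)/6=-259/213
seg 2: a=-5, c=M2/2=85/71, d=(M3−M2)/(6·2)=-85/426, b=Δ2−h2·(2M2+M3)/6=299/213
t_q=5 → seg 2, τ=1; S=-5+299/213·τ+85/71·τ²+-85/426·τ³=-369/142

  seg 0: a=-2 b=-190/213 c=0 d=-23/213
  seg 1: a=-3 b=-259/213 c=-23/71 d=12/71
  seg 2: a=-5 b=299/213 c=85/71 d=-85/426
S(5) = -369/142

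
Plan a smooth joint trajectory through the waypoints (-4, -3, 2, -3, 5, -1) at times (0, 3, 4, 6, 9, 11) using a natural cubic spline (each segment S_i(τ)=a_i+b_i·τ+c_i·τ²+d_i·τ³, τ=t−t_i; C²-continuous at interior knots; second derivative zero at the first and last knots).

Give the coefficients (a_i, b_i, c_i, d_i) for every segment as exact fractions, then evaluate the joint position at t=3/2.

Δ: Δ0=1/3, Δ1=5, Δ2=-5/2, Δ3=8/3, Δ4=-3
row 1: diag=8, rhs=28; c'=1/8, d'=7/2
row 2: denom=6−1·1/8=47/8; d'=(-45−1·7/2)/(47/8)=-388/47
row 3: denom=10−2·16/47=438/47; d'=(31−2·-388/47)/(438/47)=2233/438
row 4: denom=10−3·47/146=1319/146; d'=(-34−3·2233/438)/(1319/146)=-7197/1319
back: M4=-7197/1319
back: M3=2233/438−47/146·-7197/1319=27124/3957
back: M2=-388/47−16/47·27124/3957=-41900/3957
back: M1=7/2−1/8·-41900/3957=19087/3957
M: M0=0, M1=19087/3957, M2=-41900/3957, M3=27124/3957, M4=-7197/1319, M5=0
seg 0: a=-4, c=M0/2=0, d=(M1−M0)/(6·3)=19087/71226, b=Δ0−h0·(2M0+M1)/6=-5483/2638
seg 1: a=-3, c=M1/2=19087/7914, d=(M2−M1)/(6·1)=-20329/7914, b=Δ1−h1·(2M1+M2)/6=6802/1319
seg 2: a=2, c=M2/2=-20950/3957, d=(M3−M2)/(6·2)=5752/3957, b=Δ2−h2·(2M2+M3)/6=17999/7914
seg 3: a=-3, c=M3/2=13562/3957, d=(M4−M3)/(6·3)=-48715/71226, b=Δ3−h3·(2M3+M4)/6=-3851/2638
seg 4: a=5, c=M4/2=-7197/2638, d=(M5−M4)/(6·2)=2399/5276, b=Δ4−h4·(2M4+M5)/6=841/1319
t_q=3/2 → seg 0, τ=3/2; S=-4+-5483/2638·τ+0·τ²+19087/71226·τ³=-131125/21104

  seg 0: a=-4 b=-5483/2638 c=0 d=19087/71226
  seg 1: a=-3 b=6802/1319 c=19087/7914 d=-20329/7914
  seg 2: a=2 b=17999/7914 c=-20950/3957 d=5752/3957
  seg 3: a=-3 b=-3851/2638 c=13562/3957 d=-48715/71226
  seg 4: a=5 b=841/1319 c=-7197/2638 d=2399/5276
S(3/2) = -131125/21104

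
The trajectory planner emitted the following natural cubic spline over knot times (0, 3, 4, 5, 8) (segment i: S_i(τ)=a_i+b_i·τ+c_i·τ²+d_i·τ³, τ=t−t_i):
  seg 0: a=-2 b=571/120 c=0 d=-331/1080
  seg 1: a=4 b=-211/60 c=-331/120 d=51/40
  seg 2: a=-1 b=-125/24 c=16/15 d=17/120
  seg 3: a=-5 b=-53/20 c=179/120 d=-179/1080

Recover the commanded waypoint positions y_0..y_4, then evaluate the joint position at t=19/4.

y_0=-2 y_1=4 y_2=-1 y_3=-5 y_4=-4
S(19/4) = -10871/2560

y_0 = S_0(0) = a_0 = -2
y_1 = S_1(0) = a_1 = 4
y_2 = S_2(0) = a_2 = -1
y_3 = S_3(0) = a_3 = -5
y_4 = S_3(3) = -4
t_q=19/4 is in segment 2 (τ=3/4); S_2(τ)=-10871/2560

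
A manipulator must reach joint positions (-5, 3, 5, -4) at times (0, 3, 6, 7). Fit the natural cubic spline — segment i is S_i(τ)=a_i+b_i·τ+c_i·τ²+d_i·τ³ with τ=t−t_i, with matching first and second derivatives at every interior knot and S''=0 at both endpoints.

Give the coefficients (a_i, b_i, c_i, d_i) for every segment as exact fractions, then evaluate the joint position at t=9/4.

Δ: Δ0=8/3, Δ1=2/3, Δ2=-9
row 1: diag=12, rhs=-12; c'=1/4, d'=-1
row 2: denom=8−3·1/4=29/4; d'=(-58−3·-1)/(29/4)=-220/29
back: M2=-220/29
back: M1=-1−1/4·-220/29=26/29
M: M0=0, M1=26/29, M2=-220/29, M3=0
seg 0: a=-5, c=M0/2=0, d=(M1−M0)/(6·3)=13/261, b=Δ0−h0·(2M0+M1)/6=193/87
seg 1: a=3, c=M1/2=13/29, d=(M2−M1)/(6·3)=-41/87, b=Δ1−h1·(2M1+M2)/6=310/87
seg 2: a=5, c=M2/2=-110/29, d=(M3−M2)/(6·1)=110/87, b=Δ2−h2·(2M2+M3)/6=-563/87
t_q=9/4 → seg 0, τ=9/4; S=-5+193/87·τ+0·τ²+13/261·τ³=1037/1856

  seg 0: a=-5 b=193/87 c=0 d=13/261
  seg 1: a=3 b=310/87 c=13/29 d=-41/87
  seg 2: a=5 b=-563/87 c=-110/29 d=110/87
S(9/4) = 1037/1856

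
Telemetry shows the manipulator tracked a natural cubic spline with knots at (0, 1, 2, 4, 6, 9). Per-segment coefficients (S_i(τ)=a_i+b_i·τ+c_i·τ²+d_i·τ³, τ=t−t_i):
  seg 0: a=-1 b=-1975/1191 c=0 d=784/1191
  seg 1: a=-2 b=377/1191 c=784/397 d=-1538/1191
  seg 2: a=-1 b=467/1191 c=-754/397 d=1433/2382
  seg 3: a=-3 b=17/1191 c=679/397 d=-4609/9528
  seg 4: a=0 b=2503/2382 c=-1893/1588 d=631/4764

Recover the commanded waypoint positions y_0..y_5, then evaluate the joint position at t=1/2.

y_0 = S_0(0) = a_0 = -1
y_1 = S_1(0) = a_1 = -2
y_2 = S_2(0) = a_2 = -1
y_3 = S_3(0) = a_3 = -3
y_4 = S_4(0) = a_4 = 0
y_5 = S_4(3) = -4
t_q=1/2 is in segment 0 (τ=1/2); S_0(τ)=-1387/794

y_0=-1 y_1=-2 y_2=-1 y_3=-3 y_4=0 y_5=-4
S(1/2) = -1387/794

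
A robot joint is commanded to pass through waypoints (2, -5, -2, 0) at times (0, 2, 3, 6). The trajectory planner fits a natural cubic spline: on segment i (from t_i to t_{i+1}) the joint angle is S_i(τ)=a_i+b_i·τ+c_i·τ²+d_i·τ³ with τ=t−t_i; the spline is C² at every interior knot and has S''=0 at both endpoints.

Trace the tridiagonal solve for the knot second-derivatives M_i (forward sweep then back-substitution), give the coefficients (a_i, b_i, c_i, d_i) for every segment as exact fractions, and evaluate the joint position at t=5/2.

  seg 0: a=2 b=-1639/282 c=0 d=163/282
  seg 1: a=-5 b=317/282 c=163/47 d=-449/282
  seg 2: a=-2 b=463/141 c=-123/94 d=41/282
S(5/2) = -2835/752

Δ: Δ0=-7/2, Δ1=3, Δ2=2/3
row 1: diag=6, rhs=39; c'=1/6, d'=13/2
row 2: denom=8−1·1/6=47/6; d'=(-14−1·13/2)/(47/6)=-123/47
back: M2=-123/47
back: M1=13/2−1/6·-123/47=326/47
M: M0=0, M1=326/47, M2=-123/47, M3=0
seg 0: a=2, c=M0/2=0, d=(M1−M0)/(6·2)=163/282, b=Δ0−h0·(2M0+M1)/6=-1639/282
seg 1: a=-5, c=M1/2=163/47, d=(M2−M1)/(6·1)=-449/282, b=Δ1−h1·(2M1+M2)/6=317/282
seg 2: a=-2, c=M2/2=-123/94, d=(M3−M2)/(6·3)=41/282, b=Δ2−h2·(2M2+M3)/6=463/141
t_q=5/2 → seg 1, τ=1/2; S=-5+317/282·τ+163/47·τ²+-449/282·τ³=-2835/752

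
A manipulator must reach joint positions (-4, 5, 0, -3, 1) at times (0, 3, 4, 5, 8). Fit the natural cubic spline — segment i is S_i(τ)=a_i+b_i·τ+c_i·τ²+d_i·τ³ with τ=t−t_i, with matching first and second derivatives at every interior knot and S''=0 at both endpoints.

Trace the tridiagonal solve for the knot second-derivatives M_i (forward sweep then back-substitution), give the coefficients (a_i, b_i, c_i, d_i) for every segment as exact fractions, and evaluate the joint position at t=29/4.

Δ: Δ0=3, Δ1=-5, Δ2=-3, Δ3=4/3
row 1: diag=8, rhs=-48; c'=1/8, d'=-6
row 2: denom=4−1·1/8=31/8; d'=(12−1·-6)/(31/8)=144/31
row 3: denom=8−1·8/31=240/31; d'=(26−1·144/31)/(240/31)=331/120
back: M3=331/120
back: M2=144/31−8/31·331/120=59/15
back: M1=-6−1/8·59/15=-779/120
M: M0=0, M1=-779/120, M2=59/15, M3=331/120, M4=0
seg 0: a=-4, c=M0/2=0, d=(M1−M0)/(6·3)=-779/2160, b=Δ0−h0·(2M0+M1)/6=1499/240
seg 1: a=5, c=M1/2=-779/240, d=(M2−M1)/(6·1)=139/80, b=Δ1−h1·(2M1+M2)/6=-419/120
seg 2: a=0, c=M2/2=59/30, d=(M3−M2)/(6·1)=-47/240, b=Δ2−h2·(2M2+M3)/6=-229/48
seg 3: a=-3, c=M3/2=331/240, d=(M4−M3)/(6·3)=-331/2160, b=Δ3−h3·(2M3+M4)/6=-57/40
t_q=29/4 → seg 3, τ=9/4; S=-3+-57/40·τ+331/240·τ²+-331/2160·τ³=-993/1024

  seg 0: a=-4 b=1499/240 c=0 d=-779/2160
  seg 1: a=5 b=-419/120 c=-779/240 d=139/80
  seg 2: a=0 b=-229/48 c=59/30 d=-47/240
  seg 3: a=-3 b=-57/40 c=331/240 d=-331/2160
S(29/4) = -993/1024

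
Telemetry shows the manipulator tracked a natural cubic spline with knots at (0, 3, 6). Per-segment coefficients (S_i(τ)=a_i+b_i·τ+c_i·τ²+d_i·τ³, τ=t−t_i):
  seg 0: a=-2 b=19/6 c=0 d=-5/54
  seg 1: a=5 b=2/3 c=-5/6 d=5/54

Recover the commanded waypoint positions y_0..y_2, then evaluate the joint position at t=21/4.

y_0=-2 y_1=5 y_2=2
S(21/4) = 427/128

y_0 = S_0(0) = a_0 = -2
y_1 = S_1(0) = a_1 = 5
y_2 = S_1(3) = 2
t_q=21/4 is in segment 1 (τ=9/4); S_1(τ)=427/128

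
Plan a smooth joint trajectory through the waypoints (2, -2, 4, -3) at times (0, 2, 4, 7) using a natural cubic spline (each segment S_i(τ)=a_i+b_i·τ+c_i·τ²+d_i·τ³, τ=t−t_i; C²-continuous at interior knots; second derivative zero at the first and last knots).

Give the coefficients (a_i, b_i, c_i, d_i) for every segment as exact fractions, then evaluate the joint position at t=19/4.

  seg 0: a=2 b=-205/57 c=0 d=91/228
  seg 1: a=-2 b=68/57 c=91/38 d=-85/114
  seg 2: a=4 b=104/57 c=-79/38 d=79/342
S(19/4) = 10449/2432

Δ: Δ0=-2, Δ1=3, Δ2=-7/3
row 1: diag=8, rhs=30; c'=1/4, d'=15/4
row 2: denom=10−2·1/4=19/2; d'=(-32−2·15/4)/(19/2)=-79/19
back: M2=-79/19
back: M1=15/4−1/4·-79/19=91/19
M: M0=0, M1=91/19, M2=-79/19, M3=0
seg 0: a=2, c=M0/2=0, d=(M1−M0)/(6·2)=91/228, b=Δ0−h0·(2M0+M1)/6=-205/57
seg 1: a=-2, c=M1/2=91/38, d=(M2−M1)/(6·2)=-85/114, b=Δ1−h1·(2M1+M2)/6=68/57
seg 2: a=4, c=M2/2=-79/38, d=(M3−M2)/(6·3)=79/342, b=Δ2−h2·(2M2+M3)/6=104/57
t_q=19/4 → seg 2, τ=3/4; S=4+104/57·τ+-79/38·τ²+79/342·τ³=10449/2432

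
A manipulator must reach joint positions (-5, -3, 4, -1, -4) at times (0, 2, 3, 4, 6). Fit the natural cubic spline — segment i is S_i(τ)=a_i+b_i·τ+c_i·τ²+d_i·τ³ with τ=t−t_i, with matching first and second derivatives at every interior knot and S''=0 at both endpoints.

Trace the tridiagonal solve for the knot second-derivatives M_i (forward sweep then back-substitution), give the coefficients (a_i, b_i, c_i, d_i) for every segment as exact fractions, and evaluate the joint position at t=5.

  seg 0: a=-5 b=-295/132 c=0 d=427/528
  seg 1: a=-3 b=493/66 c=427/88 d=-1405/264
  seg 2: a=4 b=29/24 c=-489/44 d=1295/264
  seg 3: a=-1 b=-208/33 c=317/88 d=-317/528
S(5) = -757/176

Δ: Δ0=1, Δ1=7, Δ2=-5, Δ3=-3/2
row 1: diag=6, rhs=36; c'=1/6, d'=6
row 2: denom=4−1·1/6=23/6; d'=(-72−1·6)/(23/6)=-468/23
row 3: denom=6−1·6/23=132/23; d'=(21−1·-468/23)/(132/23)=317/44
back: M3=317/44
back: M2=-468/23−6/23·317/44=-489/22
back: M1=6−1/6·-489/22=427/44
M: M0=0, M1=427/44, M2=-489/22, M3=317/44, M4=0
seg 0: a=-5, c=M0/2=0, d=(M1−M0)/(6·2)=427/528, b=Δ0−h0·(2M0+M1)/6=-295/132
seg 1: a=-3, c=M1/2=427/88, d=(M2−M1)/(6·1)=-1405/264, b=Δ1−h1·(2M1+M2)/6=493/66
seg 2: a=4, c=M2/2=-489/44, d=(M3−M2)/(6·1)=1295/264, b=Δ2−h2·(2M2+M3)/6=29/24
seg 3: a=-1, c=M3/2=317/88, d=(M4−M3)/(6·2)=-317/528, b=Δ3−h3·(2M3+M4)/6=-208/33
t_q=5 → seg 3, τ=1; S=-1+-208/33·τ+317/88·τ²+-317/528·τ³=-757/176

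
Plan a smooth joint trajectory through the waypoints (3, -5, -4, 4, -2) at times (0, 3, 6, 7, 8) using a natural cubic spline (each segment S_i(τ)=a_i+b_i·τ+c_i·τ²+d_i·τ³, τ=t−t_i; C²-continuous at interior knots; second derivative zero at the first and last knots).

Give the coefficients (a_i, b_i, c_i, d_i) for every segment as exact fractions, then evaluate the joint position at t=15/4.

Δ: Δ0=-8/3, Δ1=1/3, Δ2=8, Δ3=-6
row 1: diag=12, rhs=18; c'=1/4, d'=3/2
row 2: denom=8−3·1/4=29/4; d'=(46−3·3/2)/(29/4)=166/29
row 3: denom=4−1·4/29=112/29; d'=(-84−1·166/29)/(112/29)=-1301/56
back: M3=-1301/56
back: M2=166/29−4/29·-1301/56=125/14
back: M1=3/2−1/4·125/14=-41/56
M: M0=0, M1=-41/56, M2=125/14, M3=-1301/56, M4=0
seg 0: a=3, c=M0/2=0, d=(M1−M0)/(6·3)=-41/1008, b=Δ0−h0·(2M0+M1)/6=-773/336
seg 1: a=-5, c=M1/2=-41/112, d=(M2−M1)/(6·3)=541/1008, b=Δ1−h1·(2M1+M2)/6=-571/168
seg 2: a=-4, c=M2/2=125/28, d=(M3−M2)/(6·1)=-1801/336, b=Δ2−h2·(2M2+M3)/6=427/48
seg 3: a=4, c=M3/2=-1301/112, d=(M4−M3)/(6·1)=1301/336, b=Δ3−h3·(2M3+M4)/6=293/168
t_q=15/4 → seg 1, τ=3/4; S=-5+-571/168·τ+-41/112·τ²+541/1008·τ³=-53965/7168

  seg 0: a=3 b=-773/336 c=0 d=-41/1008
  seg 1: a=-5 b=-571/168 c=-41/112 d=541/1008
  seg 2: a=-4 b=427/48 c=125/28 d=-1801/336
  seg 3: a=4 b=293/168 c=-1301/112 d=1301/336
S(15/4) = -53965/7168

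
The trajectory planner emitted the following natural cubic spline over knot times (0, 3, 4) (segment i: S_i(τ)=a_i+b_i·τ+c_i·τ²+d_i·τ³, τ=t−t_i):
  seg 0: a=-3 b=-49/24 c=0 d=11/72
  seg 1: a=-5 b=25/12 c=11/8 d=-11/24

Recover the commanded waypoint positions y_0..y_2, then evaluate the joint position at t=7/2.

y_0=-3 y_1=-5 y_2=-2
S(7/2) = -235/64

y_0 = S_0(0) = a_0 = -3
y_1 = S_1(0) = a_1 = -5
y_2 = S_1(1) = -2
t_q=7/2 is in segment 1 (τ=1/2); S_1(τ)=-235/64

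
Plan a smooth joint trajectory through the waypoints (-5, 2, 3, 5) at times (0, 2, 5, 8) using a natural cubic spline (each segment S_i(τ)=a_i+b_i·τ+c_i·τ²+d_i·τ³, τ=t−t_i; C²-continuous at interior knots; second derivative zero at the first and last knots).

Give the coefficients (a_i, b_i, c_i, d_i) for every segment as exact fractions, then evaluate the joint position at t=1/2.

Δ: Δ0=7/2, Δ1=1/3, Δ2=2/3
row 1: diag=10, rhs=-19; c'=3/10, d'=-19/10
row 2: denom=12−3·3/10=111/10; d'=(2−3·-19/10)/(111/10)=77/111
back: M2=77/111
back: M1=-19/10−3/10·77/111=-78/37
M: M0=0, M1=-78/37, M2=77/111, M3=0
seg 0: a=-5, c=M0/2=0, d=(M1−M0)/(6·2)=-13/74, b=Δ0−h0·(2M0+M1)/6=311/74
seg 1: a=2, c=M1/2=-39/37, d=(M2−M1)/(6·3)=311/1998, b=Δ1−h1·(2M1+M2)/6=155/74
seg 2: a=3, c=M2/2=77/222, d=(M3−M2)/(6·3)=-77/1998, b=Δ2−h2·(2M2+M3)/6=-1/37
t_q=1/2 → seg 0, τ=1/2; S=-5+311/74·τ+0·τ²+-13/74·τ³=-1729/592

  seg 0: a=-5 b=311/74 c=0 d=-13/74
  seg 1: a=2 b=155/74 c=-39/37 d=311/1998
  seg 2: a=3 b=-1/37 c=77/222 d=-77/1998
S(1/2) = -1729/592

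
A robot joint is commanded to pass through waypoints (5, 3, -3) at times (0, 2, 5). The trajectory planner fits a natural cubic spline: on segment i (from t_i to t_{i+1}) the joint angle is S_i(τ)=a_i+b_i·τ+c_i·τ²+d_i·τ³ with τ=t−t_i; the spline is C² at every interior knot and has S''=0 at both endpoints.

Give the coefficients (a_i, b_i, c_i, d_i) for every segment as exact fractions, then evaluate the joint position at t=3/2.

Δ: Δ0=-1, Δ1=-2
row 1: diag=10, rhs=-6; c'=3/10, d'=-3/5
back: M1=-3/5
M: M0=0, M1=-3/5, M2=0
seg 0: a=5, c=M0/2=0, d=(M1−M0)/(6·2)=-1/20, b=Δ0−h0·(2M0+M1)/6=-4/5
seg 1: a=3, c=M1/2=-3/10, d=(M2−M1)/(6·3)=1/30, b=Δ1−h1·(2M1+M2)/6=-7/5
t_q=3/2 → seg 0, τ=3/2; S=5+-4/5·τ+0·τ²+-1/20·τ³=581/160

  seg 0: a=5 b=-4/5 c=0 d=-1/20
  seg 1: a=3 b=-7/5 c=-3/10 d=1/30
S(3/2) = 581/160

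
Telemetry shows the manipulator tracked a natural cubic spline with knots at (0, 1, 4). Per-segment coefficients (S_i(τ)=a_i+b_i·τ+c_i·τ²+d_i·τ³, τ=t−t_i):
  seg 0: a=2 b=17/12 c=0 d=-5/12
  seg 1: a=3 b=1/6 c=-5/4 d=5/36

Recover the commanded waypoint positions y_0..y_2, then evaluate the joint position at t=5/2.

y_0 = S_0(0) = a_0 = 2
y_1 = S_1(0) = a_1 = 3
y_2 = S_1(3) = -4
t_q=5/2 is in segment 1 (τ=3/2); S_1(τ)=29/32

y_0=2 y_1=3 y_2=-4
S(5/2) = 29/32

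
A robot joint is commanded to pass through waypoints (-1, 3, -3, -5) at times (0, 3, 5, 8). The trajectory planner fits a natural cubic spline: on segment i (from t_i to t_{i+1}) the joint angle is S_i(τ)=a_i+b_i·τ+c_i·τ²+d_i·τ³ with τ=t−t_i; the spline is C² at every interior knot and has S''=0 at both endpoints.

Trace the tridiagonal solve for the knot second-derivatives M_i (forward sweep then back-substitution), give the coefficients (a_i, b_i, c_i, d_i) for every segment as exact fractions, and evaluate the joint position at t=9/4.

  seg 0: a=-1 b=17/6 c=0 d=-1/6
  seg 1: a=3 b=-5/3 c=-3/2 d=5/12
  seg 2: a=-3 b=-8/3 c=1 d=-1/9
S(9/4) = 445/128

Δ: Δ0=4/3, Δ1=-3, Δ2=-2/3
row 1: diag=10, rhs=-26; c'=1/5, d'=-13/5
row 2: denom=10−2·1/5=48/5; d'=(14−2·-13/5)/(48/5)=2
back: M2=2
back: M1=-13/5−1/5·2=-3
M: M0=0, M1=-3, M2=2, M3=0
seg 0: a=-1, c=M0/2=0, d=(M1−M0)/(6·3)=-1/6, b=Δ0−h0·(2M0+M1)/6=17/6
seg 1: a=3, c=M1/2=-3/2, d=(M2−M1)/(6·2)=5/12, b=Δ1−h1·(2M1+M2)/6=-5/3
seg 2: a=-3, c=M2/2=1, d=(M3−M2)/(6·3)=-1/9, b=Δ2−h2·(2M2+M3)/6=-8/3
t_q=9/4 → seg 0, τ=9/4; S=-1+17/6·τ+0·τ²+-1/6·τ³=445/128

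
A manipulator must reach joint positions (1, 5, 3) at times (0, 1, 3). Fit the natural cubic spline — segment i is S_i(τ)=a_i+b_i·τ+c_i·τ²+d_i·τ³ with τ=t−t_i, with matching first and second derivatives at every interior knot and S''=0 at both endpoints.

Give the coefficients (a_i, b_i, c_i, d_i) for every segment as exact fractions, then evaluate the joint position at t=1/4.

  seg 0: a=1 b=29/6 c=0 d=-5/6
  seg 1: a=5 b=7/3 c=-5/2 d=5/12
S(1/4) = 281/128

Δ: Δ0=4, Δ1=-1
row 1: diag=6, rhs=-30; c'=1/3, d'=-5
back: M1=-5
M: M0=0, M1=-5, M2=0
seg 0: a=1, c=M0/2=0, d=(M1−M0)/(6·1)=-5/6, b=Δ0−h0·(2M0+M1)/6=29/6
seg 1: a=5, c=M1/2=-5/2, d=(M2−M1)/(6·2)=5/12, b=Δ1−h1·(2M1+M2)/6=7/3
t_q=1/4 → seg 0, τ=1/4; S=1+29/6·τ+0·τ²+-5/6·τ³=281/128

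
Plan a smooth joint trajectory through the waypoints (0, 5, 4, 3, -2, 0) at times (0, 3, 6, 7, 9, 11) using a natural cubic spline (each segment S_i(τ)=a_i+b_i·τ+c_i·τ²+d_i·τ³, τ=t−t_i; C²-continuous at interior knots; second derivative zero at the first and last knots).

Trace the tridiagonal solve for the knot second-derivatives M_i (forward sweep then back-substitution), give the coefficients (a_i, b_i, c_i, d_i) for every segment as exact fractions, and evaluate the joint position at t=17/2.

Δ: Δ0=5/3, Δ1=-1/3, Δ2=-1, Δ3=-5/2, Δ4=1
row 1: diag=12, rhs=-12; c'=1/4, d'=-1
row 2: denom=8−3·1/4=29/4; d'=(-4−3·-1)/(29/4)=-4/29
row 3: denom=6−1·4/29=170/29; d'=(-9−1·-4/29)/(170/29)=-257/170
row 4: denom=8−2·29/85=622/85; d'=(21−2·-257/170)/(622/85)=1021/311
back: M4=1021/311
back: M3=-257/170−29/85·1021/311=-1637/622
back: M2=-4/29−4/29·-1637/622=70/311
back: M1=-1−1/4·70/311=-657/622
M: M0=0, M1=-657/622, M2=70/311, M3=-1637/622, M4=1021/311, M5=0
seg 0: a=0, c=M0/2=0, d=(M1−M0)/(6·3)=-73/1244, b=Δ0−h0·(2M0+M1)/6=8191/3732
seg 1: a=5, c=M1/2=-657/1244, d=(M2−M1)/(6·3)=797/11196, b=Δ1−h1·(2M1+M2)/6=1139/1866
seg 2: a=4, c=M2/2=35/311, d=(M3−M2)/(6·1)=-1777/3732, b=Δ2−h2·(2M2+M3)/6=-2375/3732
seg 3: a=3, c=M3/2=-1637/1244, d=(M4−M3)/(6·2)=3679/7464, b=Δ3−h3·(2M3+M4)/6=-3433/1866
seg 4: a=-2, c=M4/2=1021/622, d=(M5−M4)/(6·2)=-1021/3732, b=Δ4−h4·(2M4+M5)/6=-1109/933
t_q=17/2 → seg 3, τ=3/2; S=3+-3433/1866·τ+-1637/1244·τ²+3679/7464·τ³=-21037/19904

  seg 0: a=0 b=8191/3732 c=0 d=-73/1244
  seg 1: a=5 b=1139/1866 c=-657/1244 d=797/11196
  seg 2: a=4 b=-2375/3732 c=35/311 d=-1777/3732
  seg 3: a=3 b=-3433/1866 c=-1637/1244 d=3679/7464
  seg 4: a=-2 b=-1109/933 c=1021/622 d=-1021/3732
S(17/2) = -21037/19904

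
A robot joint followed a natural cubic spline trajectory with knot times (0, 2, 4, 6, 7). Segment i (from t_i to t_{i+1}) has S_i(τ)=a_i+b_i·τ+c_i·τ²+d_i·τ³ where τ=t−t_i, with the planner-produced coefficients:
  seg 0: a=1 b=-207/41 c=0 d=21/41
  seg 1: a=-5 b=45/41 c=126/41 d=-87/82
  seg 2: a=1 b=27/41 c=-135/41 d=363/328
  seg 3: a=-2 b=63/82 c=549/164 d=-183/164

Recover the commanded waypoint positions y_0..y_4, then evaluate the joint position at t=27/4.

y_0 = S_0(0) = a_0 = 1
y_1 = S_1(0) = a_1 = -5
y_2 = S_2(0) = a_2 = 1
y_3 = S_3(0) = a_3 = -2
y_4 = S_3(1) = 1
t_q=27/4 is in segment 3 (τ=3/4); S_3(τ)=-121/10496

y_0=1 y_1=-5 y_2=1 y_3=-2 y_4=1
S(27/4) = -121/10496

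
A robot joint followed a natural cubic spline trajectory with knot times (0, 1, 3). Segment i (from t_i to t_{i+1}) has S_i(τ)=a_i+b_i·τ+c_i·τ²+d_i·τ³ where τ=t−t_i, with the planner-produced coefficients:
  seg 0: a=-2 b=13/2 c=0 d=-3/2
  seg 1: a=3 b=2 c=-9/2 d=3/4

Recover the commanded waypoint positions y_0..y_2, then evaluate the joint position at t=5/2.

y_0 = S_0(0) = a_0 = -2
y_1 = S_1(0) = a_1 = 3
y_2 = S_1(2) = -5
t_q=5/2 is in segment 1 (τ=3/2); S_1(τ)=-51/32

y_0=-2 y_1=3 y_2=-5
S(5/2) = -51/32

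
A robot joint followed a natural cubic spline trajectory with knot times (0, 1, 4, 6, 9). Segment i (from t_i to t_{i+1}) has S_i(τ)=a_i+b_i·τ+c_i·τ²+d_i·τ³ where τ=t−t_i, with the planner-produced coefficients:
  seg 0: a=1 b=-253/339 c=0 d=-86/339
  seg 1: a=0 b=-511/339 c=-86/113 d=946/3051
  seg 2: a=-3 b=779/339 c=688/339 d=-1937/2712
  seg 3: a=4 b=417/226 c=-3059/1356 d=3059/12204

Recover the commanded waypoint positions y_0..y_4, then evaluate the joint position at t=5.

y_0 = S_0(0) = a_0 = 1
y_1 = S_1(0) = a_1 = 0
y_2 = S_2(0) = a_2 = -3
y_3 = S_3(0) = a_3 = 4
y_4 = S_3(3) = -4
t_q=5 is in segment 2 (τ=1); S_2(τ)=1663/2712

y_0=1 y_1=0 y_2=-3 y_3=4 y_4=-4
S(5) = 1663/2712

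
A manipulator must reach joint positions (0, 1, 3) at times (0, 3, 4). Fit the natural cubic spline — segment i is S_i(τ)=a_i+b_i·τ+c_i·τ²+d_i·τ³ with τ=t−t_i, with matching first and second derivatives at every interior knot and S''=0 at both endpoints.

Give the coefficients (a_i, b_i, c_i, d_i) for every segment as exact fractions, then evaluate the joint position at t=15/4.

Δ: Δ0=1/3, Δ1=2
row 1: diag=8, rhs=10; c'=1/8, d'=5/4
back: M1=5/4
M: M0=0, M1=5/4, M2=0
seg 0: a=0, c=M0/2=0, d=(M1−M0)/(6·3)=5/72, b=Δ0−h0·(2M0+M1)/6=-7/24
seg 1: a=1, c=M1/2=5/8, d=(M2−M1)/(6·1)=-5/24, b=Δ1−h1·(2M1+M2)/6=19/12
t_q=15/4 → seg 1, τ=3/4; S=1+19/12·τ+5/8·τ²+-5/24·τ³=1255/512

  seg 0: a=0 b=-7/24 c=0 d=5/72
  seg 1: a=1 b=19/12 c=5/8 d=-5/24
S(15/4) = 1255/512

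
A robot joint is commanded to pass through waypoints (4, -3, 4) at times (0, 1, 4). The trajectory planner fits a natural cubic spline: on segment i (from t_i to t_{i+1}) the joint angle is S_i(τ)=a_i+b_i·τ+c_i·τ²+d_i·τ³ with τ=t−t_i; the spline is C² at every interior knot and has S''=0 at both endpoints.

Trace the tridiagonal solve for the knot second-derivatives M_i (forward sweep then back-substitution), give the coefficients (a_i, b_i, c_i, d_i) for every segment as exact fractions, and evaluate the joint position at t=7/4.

  seg 0: a=4 b=-49/6 c=0 d=7/6
  seg 1: a=-3 b=-14/3 c=7/2 d=-7/18
S(7/4) = -601/128

Δ: Δ0=-7, Δ1=7/3
row 1: diag=8, rhs=56; c'=3/8, d'=7
back: M1=7
M: M0=0, M1=7, M2=0
seg 0: a=4, c=M0/2=0, d=(M1−M0)/(6·1)=7/6, b=Δ0−h0·(2M0+M1)/6=-49/6
seg 1: a=-3, c=M1/2=7/2, d=(M2−M1)/(6·3)=-7/18, b=Δ1−h1·(2M1+M2)/6=-14/3
t_q=7/4 → seg 1, τ=3/4; S=-3+-14/3·τ+7/2·τ²+-7/18·τ³=-601/128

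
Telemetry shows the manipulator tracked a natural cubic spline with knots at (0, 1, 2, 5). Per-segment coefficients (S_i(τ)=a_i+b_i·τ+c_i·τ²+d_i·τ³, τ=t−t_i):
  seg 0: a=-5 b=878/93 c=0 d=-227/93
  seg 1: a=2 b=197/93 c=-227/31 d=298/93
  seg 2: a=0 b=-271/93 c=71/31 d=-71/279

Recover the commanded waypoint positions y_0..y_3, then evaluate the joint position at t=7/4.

y_0 = S_0(0) = a_0 = -5
y_1 = S_1(0) = a_1 = 2
y_2 = S_2(0) = a_2 = 0
y_3 = S_2(3) = 5
t_q=7/4 is in segment 1 (τ=3/4); S_1(τ)=815/992

y_0=-5 y_1=2 y_2=0 y_3=5
S(7/4) = 815/992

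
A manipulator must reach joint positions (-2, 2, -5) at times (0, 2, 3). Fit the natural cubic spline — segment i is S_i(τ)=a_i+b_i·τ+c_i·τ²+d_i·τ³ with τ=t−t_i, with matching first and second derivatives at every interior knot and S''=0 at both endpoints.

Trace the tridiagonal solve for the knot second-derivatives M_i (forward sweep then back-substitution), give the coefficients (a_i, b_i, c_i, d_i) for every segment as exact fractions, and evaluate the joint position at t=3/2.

Δ: Δ0=2, Δ1=-7
row 1: diag=6, rhs=-54; c'=1/6, d'=-9
back: M1=-9
M: M0=0, M1=-9, M2=0
seg 0: a=-2, c=M0/2=0, d=(M1−M0)/(6·2)=-3/4, b=Δ0−h0·(2M0+M1)/6=5
seg 1: a=2, c=M1/2=-9/2, d=(M2−M1)/(6·1)=3/2, b=Δ1−h1·(2M1+M2)/6=-4
t_q=3/2 → seg 0, τ=3/2; S=-2+5·τ+0·τ²+-3/4·τ³=95/32

  seg 0: a=-2 b=5 c=0 d=-3/4
  seg 1: a=2 b=-4 c=-9/2 d=3/2
S(3/2) = 95/32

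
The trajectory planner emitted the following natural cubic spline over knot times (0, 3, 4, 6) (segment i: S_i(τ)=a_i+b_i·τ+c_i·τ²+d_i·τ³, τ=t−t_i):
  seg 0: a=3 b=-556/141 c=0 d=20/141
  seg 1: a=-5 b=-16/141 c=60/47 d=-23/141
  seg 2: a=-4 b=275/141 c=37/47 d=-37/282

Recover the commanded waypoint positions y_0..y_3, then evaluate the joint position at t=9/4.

y_0=3 y_1=-5 y_2=-4 y_3=2
S(9/4) = -3201/752

y_0 = S_0(0) = a_0 = 3
y_1 = S_1(0) = a_1 = -5
y_2 = S_2(0) = a_2 = -4
y_3 = S_2(2) = 2
t_q=9/4 is in segment 0 (τ=9/4); S_0(τ)=-3201/752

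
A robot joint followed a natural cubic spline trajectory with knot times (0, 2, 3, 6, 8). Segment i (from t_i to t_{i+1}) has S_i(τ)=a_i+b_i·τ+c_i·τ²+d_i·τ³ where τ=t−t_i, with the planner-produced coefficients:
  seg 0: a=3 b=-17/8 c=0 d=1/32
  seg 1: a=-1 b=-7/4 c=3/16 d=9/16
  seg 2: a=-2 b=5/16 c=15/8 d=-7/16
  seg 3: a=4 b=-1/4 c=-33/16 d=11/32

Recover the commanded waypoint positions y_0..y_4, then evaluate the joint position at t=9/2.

y_0=3 y_1=-1 y_2=-2 y_3=4 y_4=-2
S(9/2) = 155/128

y_0 = S_0(0) = a_0 = 3
y_1 = S_1(0) = a_1 = -1
y_2 = S_2(0) = a_2 = -2
y_3 = S_3(0) = a_3 = 4
y_4 = S_3(2) = -2
t_q=9/2 is in segment 2 (τ=3/2); S_2(τ)=155/128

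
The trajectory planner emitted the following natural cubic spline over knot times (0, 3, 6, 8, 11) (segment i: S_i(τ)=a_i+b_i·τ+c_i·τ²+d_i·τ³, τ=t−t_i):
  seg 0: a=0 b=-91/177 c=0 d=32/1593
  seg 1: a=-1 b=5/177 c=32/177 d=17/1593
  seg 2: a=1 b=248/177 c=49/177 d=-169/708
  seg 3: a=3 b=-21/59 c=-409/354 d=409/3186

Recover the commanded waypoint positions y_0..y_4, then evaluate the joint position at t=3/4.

y_0=0 y_1=-1 y_2=1 y_3=3 y_4=-5
S(3/4) = -89/236

y_0 = S_0(0) = a_0 = 0
y_1 = S_1(0) = a_1 = -1
y_2 = S_2(0) = a_2 = 1
y_3 = S_3(0) = a_3 = 3
y_4 = S_3(3) = -5
t_q=3/4 is in segment 0 (τ=3/4); S_0(τ)=-89/236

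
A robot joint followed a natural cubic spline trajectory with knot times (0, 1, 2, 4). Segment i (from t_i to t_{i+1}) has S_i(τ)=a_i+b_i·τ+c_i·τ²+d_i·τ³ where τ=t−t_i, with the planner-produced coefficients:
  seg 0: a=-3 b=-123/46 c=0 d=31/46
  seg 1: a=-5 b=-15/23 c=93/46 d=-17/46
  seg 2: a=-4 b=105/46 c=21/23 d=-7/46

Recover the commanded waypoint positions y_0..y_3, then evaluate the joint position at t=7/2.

y_0 = S_0(0) = a_0 = -3
y_1 = S_1(0) = a_1 = -5
y_2 = S_2(0) = a_2 = -4
y_3 = S_2(2) = 3
t_q=7/2 is in segment 2 (τ=3/2); S_2(τ)=355/368

y_0=-3 y_1=-5 y_2=-4 y_3=3
S(7/2) = 355/368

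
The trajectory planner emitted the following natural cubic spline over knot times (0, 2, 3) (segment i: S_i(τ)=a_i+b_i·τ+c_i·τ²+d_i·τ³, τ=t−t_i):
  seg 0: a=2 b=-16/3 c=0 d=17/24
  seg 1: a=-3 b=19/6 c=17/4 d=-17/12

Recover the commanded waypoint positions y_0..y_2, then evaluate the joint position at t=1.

y_0=2 y_1=-3 y_2=3
S(1) = -21/8

y_0 = S_0(0) = a_0 = 2
y_1 = S_1(0) = a_1 = -3
y_2 = S_1(1) = 3
t_q=1 is in segment 0 (τ=1); S_0(τ)=-21/8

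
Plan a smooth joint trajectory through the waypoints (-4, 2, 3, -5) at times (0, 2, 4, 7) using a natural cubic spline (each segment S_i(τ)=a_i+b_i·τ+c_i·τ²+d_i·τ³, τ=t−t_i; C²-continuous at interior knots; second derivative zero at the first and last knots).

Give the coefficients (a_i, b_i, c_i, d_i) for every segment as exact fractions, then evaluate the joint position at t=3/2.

Δ: Δ0=3, Δ1=1/2, Δ2=-8/3
row 1: diag=8, rhs=-15; c'=1/4, d'=-15/8
row 2: denom=10−2·1/4=19/2; d'=(-19−2·-15/8)/(19/2)=-61/38
back: M2=-61/38
back: M1=-15/8−1/4·-61/38=-28/19
M: M0=0, M1=-28/19, M2=-61/38, M3=0
seg 0: a=-4, c=M0/2=0, d=(M1−M0)/(6·2)=-7/57, b=Δ0−h0·(2M0+M1)/6=199/57
seg 1: a=2, c=M1/2=-14/19, d=(M2−M1)/(6·2)=-5/456, b=Δ1−h1·(2M1+M2)/6=115/57
seg 2: a=3, c=M2/2=-61/76, d=(M3−M2)/(6·3)=61/684, b=Δ2−h2·(2M2+M3)/6=-121/114
t_q=3/2 → seg 0, τ=3/2; S=-4+199/57·τ+0·τ²+-7/57·τ³=125/152

  seg 0: a=-4 b=199/57 c=0 d=-7/57
  seg 1: a=2 b=115/57 c=-14/19 d=-5/456
  seg 2: a=3 b=-121/114 c=-61/76 d=61/684
S(3/2) = 125/152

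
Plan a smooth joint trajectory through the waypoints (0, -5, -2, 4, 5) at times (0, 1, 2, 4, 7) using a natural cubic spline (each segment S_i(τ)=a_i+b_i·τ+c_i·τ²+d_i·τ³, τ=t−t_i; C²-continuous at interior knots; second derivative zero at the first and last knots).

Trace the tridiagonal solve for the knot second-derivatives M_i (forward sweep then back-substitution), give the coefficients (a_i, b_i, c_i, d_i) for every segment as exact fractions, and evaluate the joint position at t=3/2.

  seg 0: a=0 b=-2269/321 c=0 d=664/321
  seg 1: a=-5 b=-277/321 c=664/107 d=-752/321
  seg 2: a=-2 b=1451/321 c=-88/107 d=10/321
  seg 3: a=4 b=515/321 c=-68/107 d=68/963
S(3/2) = -893/214

Δ: Δ0=-5, Δ1=3, Δ2=3, Δ3=1/3
row 1: diag=4, rhs=48; c'=1/4, d'=12
row 2: denom=6−1·1/4=23/4; d'=(0−1·12)/(23/4)=-48/23
row 3: denom=10−2·8/23=214/23; d'=(-16−2·-48/23)/(214/23)=-136/107
back: M3=-136/107
back: M2=-48/23−8/23·-136/107=-176/107
back: M1=12−1/4·-176/107=1328/107
M: M0=0, M1=1328/107, M2=-176/107, M3=-136/107, M4=0
seg 0: a=0, c=M0/2=0, d=(M1−M0)/(6·1)=664/321, b=Δ0−h0·(2M0+M1)/6=-2269/321
seg 1: a=-5, c=M1/2=664/107, d=(M2−M1)/(6·1)=-752/321, b=Δ1−h1·(2M1+M2)/6=-277/321
seg 2: a=-2, c=M2/2=-88/107, d=(M3−M2)/(6·2)=10/321, b=Δ2−h2·(2M2+M3)/6=1451/321
seg 3: a=4, c=M3/2=-68/107, d=(M4−M3)/(6·3)=68/963, b=Δ3−h3·(2M3+M4)/6=515/321
t_q=3/2 → seg 1, τ=1/2; S=-5+-277/321·τ+664/107·τ²+-752/321·τ³=-893/214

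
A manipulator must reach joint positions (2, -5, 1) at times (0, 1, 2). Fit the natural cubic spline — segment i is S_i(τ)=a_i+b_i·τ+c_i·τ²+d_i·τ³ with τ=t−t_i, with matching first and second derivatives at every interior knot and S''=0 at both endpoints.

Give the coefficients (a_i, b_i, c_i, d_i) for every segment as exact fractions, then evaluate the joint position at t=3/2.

  seg 0: a=2 b=-41/4 c=0 d=13/4
  seg 1: a=-5 b=-1/2 c=39/4 d=-13/4
S(3/2) = -103/32

Δ: Δ0=-7, Δ1=6
row 1: diag=4, rhs=78; c'=1/4, d'=39/2
back: M1=39/2
M: M0=0, M1=39/2, M2=0
seg 0: a=2, c=M0/2=0, d=(M1−M0)/(6·1)=13/4, b=Δ0−h0·(2M0+M1)/6=-41/4
seg 1: a=-5, c=M1/2=39/4, d=(M2−M1)/(6·1)=-13/4, b=Δ1−h1·(2M1+M2)/6=-1/2
t_q=3/2 → seg 1, τ=1/2; S=-5+-1/2·τ+39/4·τ²+-13/4·τ³=-103/32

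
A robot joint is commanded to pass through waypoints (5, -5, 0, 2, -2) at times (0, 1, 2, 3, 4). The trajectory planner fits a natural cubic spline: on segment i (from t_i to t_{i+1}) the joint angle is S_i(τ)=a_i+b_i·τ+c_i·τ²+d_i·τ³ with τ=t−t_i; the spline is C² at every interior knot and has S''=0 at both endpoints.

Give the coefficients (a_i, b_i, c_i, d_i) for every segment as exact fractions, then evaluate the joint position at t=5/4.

Δ: Δ0=-10, Δ1=5, Δ2=2, Δ3=-4
row 1: diag=4, rhs=90; c'=1/4, d'=45/2
row 2: denom=4−1·1/4=15/4; d'=(-18−1·45/2)/(15/4)=-54/5
row 3: denom=4−1·4/15=56/15; d'=(-36−1·-54/5)/(56/15)=-27/4
back: M3=-27/4
back: M2=-54/5−4/15·-27/4=-9
back: M1=45/2−1/4·-9=99/4
M: M0=0, M1=99/4, M2=-9, M3=-27/4, M4=0
seg 0: a=5, c=M0/2=0, d=(M1−M0)/(6·1)=33/8, b=Δ0−h0·(2M0+M1)/6=-113/8
seg 1: a=-5, c=M1/2=99/8, d=(M2−M1)/(6·1)=-45/8, b=Δ1−h1·(2M1+M2)/6=-7/4
seg 2: a=0, c=M2/2=-9/2, d=(M3−M2)/(6·1)=3/8, b=Δ2−h2·(2M2+M3)/6=49/8
seg 3: a=2, c=M3/2=-27/8, d=(M4−M3)/(6·1)=9/8, b=Δ3−h3·(2M3+M4)/6=-7/4
t_q=5/4 → seg 1, τ=1/4; S=-5+-7/4·τ+99/8·τ²+-45/8·τ³=-2433/512

  seg 0: a=5 b=-113/8 c=0 d=33/8
  seg 1: a=-5 b=-7/4 c=99/8 d=-45/8
  seg 2: a=0 b=49/8 c=-9/2 d=3/8
  seg 3: a=2 b=-7/4 c=-27/8 d=9/8
S(5/4) = -2433/512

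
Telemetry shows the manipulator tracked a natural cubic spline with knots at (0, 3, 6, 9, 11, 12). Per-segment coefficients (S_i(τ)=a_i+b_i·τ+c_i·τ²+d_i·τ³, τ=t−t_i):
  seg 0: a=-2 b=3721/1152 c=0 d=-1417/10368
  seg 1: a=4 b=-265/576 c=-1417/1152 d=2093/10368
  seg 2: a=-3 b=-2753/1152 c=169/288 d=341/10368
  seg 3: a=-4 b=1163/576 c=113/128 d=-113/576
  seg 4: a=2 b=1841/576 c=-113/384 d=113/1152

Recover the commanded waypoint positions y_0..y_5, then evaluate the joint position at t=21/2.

y_0=-2 y_1=4 y_2=-3 y_3=-4 y_4=2 y_5=5
S(21/2) = 271/768

y_0 = S_0(0) = a_0 = -2
y_1 = S_1(0) = a_1 = 4
y_2 = S_2(0) = a_2 = -3
y_3 = S_3(0) = a_3 = -4
y_4 = S_4(0) = a_4 = 2
y_5 = S_4(1) = 5
t_q=21/2 is in segment 3 (τ=3/2); S_3(τ)=271/768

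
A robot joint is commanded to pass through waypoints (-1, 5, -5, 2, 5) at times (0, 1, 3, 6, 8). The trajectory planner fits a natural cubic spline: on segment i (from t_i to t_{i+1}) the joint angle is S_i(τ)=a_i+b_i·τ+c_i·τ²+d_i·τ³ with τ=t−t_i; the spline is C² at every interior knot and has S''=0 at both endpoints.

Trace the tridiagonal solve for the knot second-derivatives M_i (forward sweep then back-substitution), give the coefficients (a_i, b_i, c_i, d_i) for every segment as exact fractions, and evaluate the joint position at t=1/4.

  seg 0: a=-1 b=6283/759 c=0 d=-1729/759
  seg 1: a=5 b=1096/759 c=-1729/253 d=5483/3036
  seg 2: a=-5 b=-3203/759 c=2025/506 d=-2759/4554
  seg 3: a=2 b=5213/1518 c=-367/253 d=367/1518
S(1/4) = 16741/16192

Δ: Δ0=6, Δ1=-5, Δ2=7/3, Δ3=3/2
row 1: diag=6, rhs=-66; c'=1/3, d'=-11
row 2: denom=10−2·1/3=28/3; d'=(44−2·-11)/(28/3)=99/14
row 3: denom=10−3·9/28=253/28; d'=(-5−3·99/14)/(253/28)=-734/253
back: M3=-734/253
back: M2=99/14−9/28·-734/253=2025/253
back: M1=-11−1/3·2025/253=-3458/253
M: M0=0, M1=-3458/253, M2=2025/253, M3=-734/253, M4=0
seg 0: a=-1, c=M0/2=0, d=(M1−M0)/(6·1)=-1729/759, b=Δ0−h0·(2M0+M1)/6=6283/759
seg 1: a=5, c=M1/2=-1729/253, d=(M2−M1)/(6·2)=5483/3036, b=Δ1−h1·(2M1+M2)/6=1096/759
seg 2: a=-5, c=M2/2=2025/506, d=(M3−M2)/(6·3)=-2759/4554, b=Δ2−h2·(2M2+M3)/6=-3203/759
seg 3: a=2, c=M3/2=-367/253, d=(M4−M3)/(6·2)=367/1518, b=Δ3−h3·(2M3+M4)/6=5213/1518
t_q=1/4 → seg 0, τ=1/4; S=-1+6283/759·τ+0·τ²+-1729/759·τ³=16741/16192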